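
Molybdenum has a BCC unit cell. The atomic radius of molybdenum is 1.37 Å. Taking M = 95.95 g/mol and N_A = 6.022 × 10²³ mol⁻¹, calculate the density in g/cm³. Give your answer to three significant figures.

10.1 g/cm³

In a BCC lattice, atoms touch along the body diagonal, so √3·a = 4r, giving a = 3.164 Å = 3.164 × 10^-8 cm.
With Z = 2, ρ = Z·M/(N_A·a³) = 2 × 95.95 / (6.022 × 10²³ × 3.167 × 10^-23) = 10.06 g/cm³.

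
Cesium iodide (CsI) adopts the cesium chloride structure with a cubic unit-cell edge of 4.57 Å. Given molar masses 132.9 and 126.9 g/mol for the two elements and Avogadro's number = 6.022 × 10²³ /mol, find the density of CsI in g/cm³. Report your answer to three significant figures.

4.52 g/cm³

The cesium chloride structure contains Z = 1 formula unit per cell; M(CsI) = 132.9 + 126.9 = 259.8 g/mol.
a³ = (4.570 × 10^-8 cm)³ = 9.544 × 10^-23 cm³.
ρ = 1 × 259.8 / (6.022 × 10²³ × 9.544 × 10^-23) = 4.520 g/cm³.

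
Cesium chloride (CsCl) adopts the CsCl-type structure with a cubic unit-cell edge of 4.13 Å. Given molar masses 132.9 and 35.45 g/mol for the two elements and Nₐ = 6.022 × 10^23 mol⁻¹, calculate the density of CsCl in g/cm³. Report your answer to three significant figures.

The CsCl-type structure contains Z = 1 formula unit per cell; M(CsCl) = 132.9 + 35.45 = 168.35 g/mol.
a³ = (4.130 × 10^-8 cm)³ = 7.044 × 10^-23 cm³.
ρ = 1 × 168.35 / (6.022 × 10²³ × 7.044 × 10^-23) = 3.968 g/cm³.

3.97 g/cm³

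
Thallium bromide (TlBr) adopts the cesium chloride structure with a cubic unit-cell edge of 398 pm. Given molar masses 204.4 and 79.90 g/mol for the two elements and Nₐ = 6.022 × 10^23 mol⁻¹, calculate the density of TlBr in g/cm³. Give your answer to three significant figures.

The cesium chloride structure contains Z = 1 formula unit per cell; M(TlBr) = 204.4 + 79.90 = 284.3 g/mol.
a³ = (3.980 × 10^-8 cm)³ = 6.304 × 10^-23 cm³.
ρ = 1 × 284.3 / (6.022 × 10²³ × 6.304 × 10^-23) = 7.488 g/cm³.

7.49 g/cm³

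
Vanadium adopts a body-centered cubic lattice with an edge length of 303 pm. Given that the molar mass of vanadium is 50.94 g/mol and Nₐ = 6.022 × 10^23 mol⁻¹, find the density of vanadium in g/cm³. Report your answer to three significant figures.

A BCC unit cell contains Z = 2 atoms.
Cell volume: a³ = (303 pm)³ = (3.030 × 10^-8 cm)³ = 2.782 × 10^-23 cm³.
ρ = Z·M/(N_A·a³) = 2 × 50.94 / (6.022 × 10²³ × 2.782 × 10^-23) = 6.082 g/cm³.

6.08 g/cm³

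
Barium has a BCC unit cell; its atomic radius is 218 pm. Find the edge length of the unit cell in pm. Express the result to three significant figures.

In a BCC lattice, atoms touch along the body diagonal, so √3·a = 4r.
a = 4r/√3 = 4 × 218 / 1.7321 = 503 pm.

503 pm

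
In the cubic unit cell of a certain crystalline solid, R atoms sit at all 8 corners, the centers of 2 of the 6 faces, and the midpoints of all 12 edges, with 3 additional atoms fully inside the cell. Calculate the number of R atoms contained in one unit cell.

Corner atoms are shared by 8 cells (1/8 each), face atoms by 2 (1/2 each), edge atoms by 4 (1/4 each), interior atoms are unshared.
Net atoms = 8 × 1/8 + 2 × 1/2 + 12 × 1/4 + 3 = 1 + 1 + 3 + 3 = 8.

8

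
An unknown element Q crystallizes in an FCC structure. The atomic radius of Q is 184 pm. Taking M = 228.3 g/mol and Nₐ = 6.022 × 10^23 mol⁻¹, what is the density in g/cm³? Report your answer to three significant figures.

In an FCC lattice, atoms touch along the face diagonal, so √2·a = 4r, giving a = 520.4 pm = 5.204 × 10^-8 cm.
With Z = 4, ρ = Z·M/(N_A·a³) = 4 × 228.3 / (6.022 × 10²³ × 1.410 × 10^-22) = 10.76 g/cm³.

10.8 g/cm³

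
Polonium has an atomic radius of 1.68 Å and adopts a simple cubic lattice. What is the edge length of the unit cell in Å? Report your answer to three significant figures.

In a simple cubic lattice, atoms touch along the cell edge, so a = 2r.
a = 2r = 2 × 1.68 = 3.36 Å.

3.36 Å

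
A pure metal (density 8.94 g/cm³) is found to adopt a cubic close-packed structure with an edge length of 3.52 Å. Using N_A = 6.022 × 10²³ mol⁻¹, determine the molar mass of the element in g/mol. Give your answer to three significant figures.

An FCC cell has Z = 4 atoms; a = 3.520 × 10^-8 cm.
M = ρ·N_A·a³/Z = 8.94 × 6.022 × 10²³ × 4.361 × 10^-23 / 4 = 58.7 g/mol.

58.7 g/mol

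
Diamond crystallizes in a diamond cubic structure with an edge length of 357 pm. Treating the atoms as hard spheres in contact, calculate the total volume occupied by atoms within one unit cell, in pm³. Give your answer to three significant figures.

1.55 × 10^7 pm³

In a diamond cubic lattice nearest neighbors lie along the body diagonal with √3·a = 8r, so r = 0.2165a = 77.29 pm.
V_atoms = Z × (4/3)πr³ = 8 × (4/3)π × (77.29)³ = 1.55 × 10^7 pm³.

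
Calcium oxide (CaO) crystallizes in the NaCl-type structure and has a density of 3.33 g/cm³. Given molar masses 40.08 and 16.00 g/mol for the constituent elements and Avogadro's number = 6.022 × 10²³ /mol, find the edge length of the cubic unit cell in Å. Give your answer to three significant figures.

4.82 Å

M(CaO) = 56.08 g/mol; Z = 4 formula units per cell.
a³ = Z·M/(N_A·ρ) = 4 × 56.08 / (6.022 × 10²³ × 3.33) = 1.119 × 10^-22 cm³, so a = 4.818 × 10^-8 cm = 4.82 Å.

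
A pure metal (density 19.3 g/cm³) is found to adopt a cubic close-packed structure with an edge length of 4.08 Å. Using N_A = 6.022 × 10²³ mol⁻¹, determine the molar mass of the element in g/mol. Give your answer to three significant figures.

197 g/mol

An FCC cell has Z = 4 atoms; a = 4.080 × 10^-8 cm.
M = ρ·N_A·a³/Z = 19.3 × 6.022 × 10²³ × 6.792 × 10^-23 / 4 = 197 g/mol.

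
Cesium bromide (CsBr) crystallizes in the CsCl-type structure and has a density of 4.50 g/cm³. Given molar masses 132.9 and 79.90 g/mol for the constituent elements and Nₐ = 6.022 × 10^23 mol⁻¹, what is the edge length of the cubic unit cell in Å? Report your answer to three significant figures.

M(CsBr) = 212.8 g/mol; Z = 1 formula unit per cell.
a³ = Z·M/(N_A·ρ) = 1 × 212.8 / (6.022 × 10²³ × 4.50) = 7.853 × 10^-23 cm³, so a = 4.282 × 10^-8 cm = 4.28 Å.

4.28 Å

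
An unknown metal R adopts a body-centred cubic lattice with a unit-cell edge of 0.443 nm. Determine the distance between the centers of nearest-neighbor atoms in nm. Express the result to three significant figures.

0.384 nm

In a BCC structure, atoms touch along the body diagonal, so √3·a = 4r; the nearest-neighbor distance equals 2r = 0.8660·a.
d = 0.8660 × 0.443 = 0.384 nm.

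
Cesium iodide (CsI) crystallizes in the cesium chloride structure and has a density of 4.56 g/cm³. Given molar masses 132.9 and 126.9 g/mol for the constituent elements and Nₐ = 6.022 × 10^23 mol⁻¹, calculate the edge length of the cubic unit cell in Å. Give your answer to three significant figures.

M(CsI) = 259.8 g/mol; Z = 1 formula unit per cell.
a³ = Z·M/(N_A·ρ) = 1 × 259.8 / (6.022 × 10²³ × 4.56) = 9.461 × 10^-23 cm³, so a = 4.557 × 10^-8 cm = 4.56 Å.

4.56 Å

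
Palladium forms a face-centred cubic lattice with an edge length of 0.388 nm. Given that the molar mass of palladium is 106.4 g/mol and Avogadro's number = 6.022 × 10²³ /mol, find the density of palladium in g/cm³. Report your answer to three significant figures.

An FCC unit cell contains Z = 4 atoms.
Cell volume: a³ = (0.388 nm)³ = (3.880 × 10^-8 cm)³ = 5.841 × 10^-23 cm³.
ρ = Z·M/(N_A·a³) = 4 × 106.4 / (6.022 × 10²³ × 5.841 × 10^-23) = 12.10 g/cm³.

12.1 g/cm³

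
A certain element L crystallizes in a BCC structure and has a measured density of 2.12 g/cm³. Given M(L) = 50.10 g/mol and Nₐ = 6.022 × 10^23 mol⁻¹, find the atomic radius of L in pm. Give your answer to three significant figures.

For a BCC cell (Z = 2), a³ = Z·M/(N_A·ρ) = 2 × 50.10 / (6.022 × 10²³ × 2.120) = 7.849 × 10^-23 cm³, so a = 4.282 × 10^-8 cm = 428.2 pm.
Atoms touch along the body diagonal, so √3·a = 4r, so r = 0.4330 × a = 185 pm.

185 pm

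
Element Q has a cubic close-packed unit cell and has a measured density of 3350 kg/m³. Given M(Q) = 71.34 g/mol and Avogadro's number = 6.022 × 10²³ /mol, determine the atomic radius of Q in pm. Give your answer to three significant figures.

184 pm

For an FCC cell (Z = 4), a³ = Z·M/(N_A·ρ) = 4 × 71.34 / (6.022 × 10²³ × 3.350) = 1.415 × 10^-22 cm³, so a = 5.210 × 10^-8 cm = 521.0 pm.
Atoms touch along the face diagonal, so √2·a = 4r, so r = 0.3536 × a = 184 pm.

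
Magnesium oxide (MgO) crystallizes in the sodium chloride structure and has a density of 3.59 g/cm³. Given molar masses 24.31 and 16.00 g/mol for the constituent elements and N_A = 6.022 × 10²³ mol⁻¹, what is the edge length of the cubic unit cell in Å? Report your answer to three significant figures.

4.21 Å

M(MgO) = 40.31 g/mol; Z = 4 formula units per cell.
a³ = Z·M/(N_A·ρ) = 4 × 40.31 / (6.022 × 10²³ × 3.59) = 7.458 × 10^-23 cm³, so a = 4.209 × 10^-8 cm = 4.21 Å.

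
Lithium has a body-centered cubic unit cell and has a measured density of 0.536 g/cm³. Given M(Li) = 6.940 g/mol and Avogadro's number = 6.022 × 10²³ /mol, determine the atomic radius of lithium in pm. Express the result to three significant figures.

152 pm

For a BCC cell (Z = 2), a³ = Z·M/(N_A·ρ) = 2 × 6.940 / (6.022 × 10²³ × 0.5360) = 4.300 × 10^-23 cm³, so a = 3.503 × 10^-8 cm = 350.3 pm.
Atoms touch along the body diagonal, so √3·a = 4r, so r = 0.4330 × a = 152 pm.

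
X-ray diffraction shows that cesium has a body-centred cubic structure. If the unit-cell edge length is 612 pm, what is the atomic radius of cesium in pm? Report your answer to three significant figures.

265 pm

In a BCC lattice, atoms touch along the body diagonal, so √3·a = 4r.
r = √3·a/4 = 1.7321 × 612 / 4 = 265 pm.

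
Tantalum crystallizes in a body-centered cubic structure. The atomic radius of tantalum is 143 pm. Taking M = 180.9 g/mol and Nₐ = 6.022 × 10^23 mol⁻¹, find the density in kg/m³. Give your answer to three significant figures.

16700 kg/m³

In a BCC lattice, atoms touch along the body diagonal, so √3·a = 4r, giving a = 330.2 pm = 3.302 × 10^-8 cm.
With Z = 2, ρ = Z·M/(N_A·a³) = 2 × 180.9 / (6.022 × 10²³ × 3.602 × 10^-23) = 16.68 g/cm³ = 16700 kg/m³.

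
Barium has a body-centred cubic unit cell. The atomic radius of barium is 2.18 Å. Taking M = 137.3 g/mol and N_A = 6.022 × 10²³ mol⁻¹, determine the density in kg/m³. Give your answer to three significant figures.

In a BCC lattice, atoms touch along the body diagonal, so √3·a = 4r, giving a = 5.034 Å = 5.034 × 10^-8 cm.
With Z = 2, ρ = Z·M/(N_A·a³) = 2 × 137.3 / (6.022 × 10²³ × 1.276 × 10^-22) = 3.573 g/cm³ = 3570 kg/m³.

3570 kg/m³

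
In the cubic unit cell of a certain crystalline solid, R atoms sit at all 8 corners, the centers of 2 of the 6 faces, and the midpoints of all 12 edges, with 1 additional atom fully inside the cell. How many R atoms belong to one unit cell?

6

Corner atoms are shared by 8 cells (1/8 each), face atoms by 2 (1/2 each), edge atoms by 4 (1/4 each), interior atoms are unshared.
Net atoms = 8 × 1/8 + 2 × 1/2 + 12 × 1/4 + 1 = 1 + 1 + 3 + 1 = 6.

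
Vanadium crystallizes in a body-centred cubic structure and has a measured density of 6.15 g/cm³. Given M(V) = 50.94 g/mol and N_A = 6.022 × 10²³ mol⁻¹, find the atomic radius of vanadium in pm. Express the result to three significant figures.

For a BCC cell (Z = 2), a³ = Z·M/(N_A·ρ) = 2 × 50.94 / (6.022 × 10²³ × 6.150) = 2.751 × 10^-23 cm³, so a = 3.019 × 10^-8 cm = 301.9 pm.
Atoms touch along the body diagonal, so √3·a = 4r, so r = 0.4330 × a = 131 pm.

131 pm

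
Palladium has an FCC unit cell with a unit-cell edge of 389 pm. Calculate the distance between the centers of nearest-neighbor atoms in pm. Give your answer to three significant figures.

275 pm

In an FCC structure, atoms touch along the face diagonal, so √2·a = 4r; the nearest-neighbor distance equals 2r = 0.7071·a.
d = 0.7071 × 389 = 275 pm.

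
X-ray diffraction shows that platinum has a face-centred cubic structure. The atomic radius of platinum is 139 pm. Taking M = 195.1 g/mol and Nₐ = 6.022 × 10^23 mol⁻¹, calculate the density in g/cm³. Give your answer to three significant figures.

21.3 g/cm³

In an FCC lattice, atoms touch along the face diagonal, so √2·a = 4r, giving a = 393.2 pm = 3.932 × 10^-8 cm.
With Z = 4, ρ = Z·M/(N_A·a³) = 4 × 195.1 / (6.022 × 10²³ × 6.077 × 10^-23) = 21.33 g/cm³.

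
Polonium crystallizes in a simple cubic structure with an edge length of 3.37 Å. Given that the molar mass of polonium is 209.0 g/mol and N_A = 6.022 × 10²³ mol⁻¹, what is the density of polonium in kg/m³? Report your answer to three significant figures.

9070 kg/m³

A simple cubic unit cell contains Z = 1 atom.
Cell volume: a³ = (3.37 Å)³ = (3.370 × 10^-8 cm)³ = 3.827 × 10^-23 cm³.
ρ = Z·M/(N_A·a³) = 1 × 209.0 / (6.022 × 10²³ × 3.827 × 10^-23) = 9.068 g/cm³ = 9070 kg/m³.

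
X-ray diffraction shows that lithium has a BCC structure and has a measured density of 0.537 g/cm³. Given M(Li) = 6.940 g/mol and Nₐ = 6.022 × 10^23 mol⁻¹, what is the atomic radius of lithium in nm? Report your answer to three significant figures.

For a BCC cell (Z = 2), a³ = Z·M/(N_A·ρ) = 2 × 6.940 / (6.022 × 10²³ × 0.5370) = 4.292 × 10^-23 cm³, so a = 3.501 × 10^-8 cm = 0.3501 nm.
Atoms touch along the body diagonal, so √3·a = 4r, so r = 0.4330 × a = 0.152 nm.

0.152 nm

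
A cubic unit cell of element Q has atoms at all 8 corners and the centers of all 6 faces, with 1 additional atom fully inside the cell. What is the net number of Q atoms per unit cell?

Corner atoms are shared by 8 cells (1/8 each), face atoms by 2 (1/2 each), interior atoms are unshared.
Net atoms = 8 × 1/8 + 6 × 1/2 + 1 = 1 + 3 + 1 = 5.

5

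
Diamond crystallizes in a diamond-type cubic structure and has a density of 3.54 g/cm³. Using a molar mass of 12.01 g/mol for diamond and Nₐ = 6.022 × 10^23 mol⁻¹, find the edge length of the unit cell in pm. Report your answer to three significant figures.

356 pm

With Z = 8 atoms per diamond cubic cell, a³ = Z·M/(N_A·ρ) = 8 × 12.01 / (6.022 × 10²³ × 3.540 g/cm³) = 4.507 × 10^-23 cm³.
a = (4.507 × 10^-23)^(1/3) = 3.559 × 10^-8 cm = 356 pm.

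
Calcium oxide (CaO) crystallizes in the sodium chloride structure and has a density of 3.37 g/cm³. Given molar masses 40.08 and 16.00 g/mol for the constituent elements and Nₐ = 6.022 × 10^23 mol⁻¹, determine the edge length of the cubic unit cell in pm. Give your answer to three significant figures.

M(CaO) = 56.08 g/mol; Z = 4 formula units per cell.
a³ = Z·M/(N_A·ρ) = 4 × 56.08 / (6.022 × 10²³ × 3.37) = 1.105 × 10^-22 cm³, so a = 4.799 × 10^-8 cm = 480 pm.

480 pm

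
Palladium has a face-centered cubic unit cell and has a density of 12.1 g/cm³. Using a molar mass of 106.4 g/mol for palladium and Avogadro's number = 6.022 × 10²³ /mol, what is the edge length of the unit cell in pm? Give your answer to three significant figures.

With Z = 4 atoms per FCC cell, a³ = Z·M/(N_A·ρ) = 4 × 106.4 / (6.022 × 10²³ × 12.10 g/cm³) = 5.841 × 10^-23 cm³.
a = (5.841 × 10^-23)^(1/3) = 3.880 × 10^-8 cm = 388 pm.

388 pm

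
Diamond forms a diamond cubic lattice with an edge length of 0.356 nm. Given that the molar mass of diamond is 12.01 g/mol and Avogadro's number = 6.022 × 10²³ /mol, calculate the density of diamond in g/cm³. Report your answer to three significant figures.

A diamond cubic unit cell contains Z = 8 atoms.
Cell volume: a³ = (0.356 nm)³ = (3.560 × 10^-8 cm)³ = 4.512 × 10^-23 cm³.
ρ = Z·M/(N_A·a³) = 8 × 12.01 / (6.022 × 10²³ × 4.512 × 10^-23) = 3.536 g/cm³.

3.54 g/cm³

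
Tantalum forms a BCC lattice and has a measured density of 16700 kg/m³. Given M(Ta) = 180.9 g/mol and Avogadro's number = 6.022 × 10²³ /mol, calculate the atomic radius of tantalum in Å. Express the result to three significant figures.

1.43 Å

For a BCC cell (Z = 2), a³ = Z·M/(N_A·ρ) = 2 × 180.9 / (6.022 × 10²³ × 16.70) = 3.598 × 10^-23 cm³, so a = 3.301 × 10^-8 cm = 3.301 Å.
Atoms touch along the body diagonal, so √3·a = 4r, so r = 0.4330 × a = 1.43 Å.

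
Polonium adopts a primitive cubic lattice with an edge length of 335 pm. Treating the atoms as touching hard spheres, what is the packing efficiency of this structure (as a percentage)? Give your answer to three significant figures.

52.4%

In a simple cubic lattice atoms touch along the cell edge, so a = 2r, so r = 0.5000a = 167.5 pm.
Packing fraction = Z·(4/3)πr³ / a³ = 1 × (4/3)π × (167.5)³ / (335)³ = 0.5236 = 52.4%.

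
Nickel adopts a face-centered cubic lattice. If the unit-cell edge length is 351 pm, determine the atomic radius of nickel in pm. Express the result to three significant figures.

124 pm

In an FCC lattice, atoms touch along the face diagonal, so √2·a = 4r.
r = √2·a/4 = 1.4142 × 351 / 4 = 124 pm.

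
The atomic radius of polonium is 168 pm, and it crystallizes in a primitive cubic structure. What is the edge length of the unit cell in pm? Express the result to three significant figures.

In a simple cubic lattice, atoms touch along the cell edge, so a = 2r.
a = 2r = 2 × 168 = 336 pm.

336 pm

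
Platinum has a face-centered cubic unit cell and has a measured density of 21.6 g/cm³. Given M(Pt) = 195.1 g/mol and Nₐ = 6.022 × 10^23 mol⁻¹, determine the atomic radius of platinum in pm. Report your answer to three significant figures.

138 pm

For an FCC cell (Z = 4), a³ = Z·M/(N_A·ρ) = 4 × 195.1 / (6.022 × 10²³ × 21.60) = 6.000 × 10^-23 cm³, so a = 3.915 × 10^-8 cm = 391.5 pm.
Atoms touch along the face diagonal, so √2·a = 4r, so r = 0.3536 × a = 138 pm.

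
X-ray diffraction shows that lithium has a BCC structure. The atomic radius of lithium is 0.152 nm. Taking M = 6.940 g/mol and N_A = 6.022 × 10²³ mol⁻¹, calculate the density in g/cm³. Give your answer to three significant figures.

In a BCC lattice, atoms touch along the body diagonal, so √3·a = 4r, giving a = 0.3510 nm = 3.510 × 10^-8 cm.
With Z = 2, ρ = Z·M/(N_A·a³) = 2 × 6.940 / (6.022 × 10²³ × 4.325 × 10^-23) = 0.5329 g/cm³.

0.533 g/cm³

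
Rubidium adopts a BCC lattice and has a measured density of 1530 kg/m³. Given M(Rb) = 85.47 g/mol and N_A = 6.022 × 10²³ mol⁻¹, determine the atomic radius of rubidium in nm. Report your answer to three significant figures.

For a BCC cell (Z = 2), a³ = Z·M/(N_A·ρ) = 2 × 85.47 / (6.022 × 10²³ × 1.530) = 1.855 × 10^-22 cm³, so a = 5.703 × 10^-8 cm = 0.5703 nm.
Atoms touch along the body diagonal, so √3·a = 4r, so r = 0.4330 × a = 0.247 nm.

0.247 nm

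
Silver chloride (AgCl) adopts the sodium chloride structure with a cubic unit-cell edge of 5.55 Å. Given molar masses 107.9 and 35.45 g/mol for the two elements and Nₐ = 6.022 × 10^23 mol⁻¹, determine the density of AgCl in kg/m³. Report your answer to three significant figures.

5570 kg/m³

The sodium chloride structure contains Z = 4 formula units per cell; M(AgCl) = 107.9 + 35.45 = 143.35 g/mol.
a³ = (5.550 × 10^-8 cm)³ = 1.710 × 10^-22 cm³.
ρ = 4 × 143.35 / (6.022 × 10²³ × 1.710 × 10^-22) = 5.570 g/cm³ = 5570 kg/m³.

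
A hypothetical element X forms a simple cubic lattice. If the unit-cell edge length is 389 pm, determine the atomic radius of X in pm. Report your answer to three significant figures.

In a simple cubic lattice, atoms touch along the cell edge, so a = 2r.
r = a/2 = 389/2 = 195 pm.

195 pm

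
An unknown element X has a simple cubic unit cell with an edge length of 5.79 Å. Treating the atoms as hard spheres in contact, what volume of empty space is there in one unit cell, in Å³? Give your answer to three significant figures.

In a simple cubic lattice atoms touch along the cell edge, so a = 2r, so r = 0.5000a = 2.895 Å.
V_cell = a³ = 194.1 Å³; V_atoms = 1 × (4/3)πr³ = 101.6 Å³.
Empty space = 194.1 − 101.6 = 92.5 Å³.

92.5 Å³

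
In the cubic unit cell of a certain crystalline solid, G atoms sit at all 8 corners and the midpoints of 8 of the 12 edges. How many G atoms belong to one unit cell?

3

Corner atoms are shared by 8 cells (1/8 each), edge atoms by 4 (1/4 each).
Net atoms = 8 × 1/8 + 8 × 1/4 = 1 + 2 = 3.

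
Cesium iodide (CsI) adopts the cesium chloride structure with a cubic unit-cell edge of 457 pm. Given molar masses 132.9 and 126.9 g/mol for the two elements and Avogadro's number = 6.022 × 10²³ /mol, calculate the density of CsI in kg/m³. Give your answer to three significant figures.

4520 kg/m³

The cesium chloride structure contains Z = 1 formula unit per cell; M(CsI) = 132.9 + 126.9 = 259.8 g/mol.
a³ = (4.570 × 10^-8 cm)³ = 9.544 × 10^-23 cm³.
ρ = 1 × 259.8 / (6.022 × 10²³ × 9.544 × 10^-23) = 4.520 g/cm³ = 4520 kg/m³.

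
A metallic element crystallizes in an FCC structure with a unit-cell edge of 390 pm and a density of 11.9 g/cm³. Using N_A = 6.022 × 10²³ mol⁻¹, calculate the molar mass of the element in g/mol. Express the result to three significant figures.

An FCC cell has Z = 4 atoms; a = 3.900 × 10^-8 cm.
M = ρ·N_A·a³/Z = 11.9 × 6.022 × 10²³ × 5.932 × 10^-23 / 4 = 106 g/mol.

106 g/mol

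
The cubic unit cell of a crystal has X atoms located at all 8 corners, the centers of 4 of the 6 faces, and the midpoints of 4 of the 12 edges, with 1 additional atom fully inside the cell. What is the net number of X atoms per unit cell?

Corner atoms are shared by 8 cells (1/8 each), face atoms by 2 (1/2 each), edge atoms by 4 (1/4 each), interior atoms are unshared.
Net atoms = 8 × 1/8 + 4 × 1/2 + 4 × 1/4 + 1 = 1 + 2 + 1 + 1 = 5.

5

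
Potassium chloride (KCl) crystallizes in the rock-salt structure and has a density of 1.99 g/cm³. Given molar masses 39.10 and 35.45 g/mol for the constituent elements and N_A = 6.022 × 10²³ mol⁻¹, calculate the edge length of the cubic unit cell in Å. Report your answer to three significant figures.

M(KCl) = 74.55 g/mol; Z = 4 formula units per cell.
a³ = Z·M/(N_A·ρ) = 4 × 74.55 / (6.022 × 10²³ × 1.99) = 2.488 × 10^-22 cm³, so a = 6.290 × 10^-8 cm = 6.29 Å.

6.29 Å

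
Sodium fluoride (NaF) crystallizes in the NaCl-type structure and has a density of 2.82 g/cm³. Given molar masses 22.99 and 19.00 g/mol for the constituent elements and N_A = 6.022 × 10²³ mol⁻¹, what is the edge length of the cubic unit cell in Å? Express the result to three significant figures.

M(NaF) = 41.99 g/mol; Z = 4 formula units per cell.
a³ = Z·M/(N_A·ρ) = 4 × 41.99 / (6.022 × 10²³ × 2.82) = 9.890 × 10^-23 cm³, so a = 4.625 × 10^-8 cm = 4.62 Å.

4.62 Å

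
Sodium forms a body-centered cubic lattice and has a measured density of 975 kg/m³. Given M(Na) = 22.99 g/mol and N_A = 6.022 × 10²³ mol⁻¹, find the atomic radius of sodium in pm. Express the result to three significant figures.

185 pm

For a BCC cell (Z = 2), a³ = Z·M/(N_A·ρ) = 2 × 22.99 / (6.022 × 10²³ × 0.9750) = 7.831 × 10^-23 cm³, so a = 4.278 × 10^-8 cm = 427.8 pm.
Atoms touch along the body diagonal, so √3·a = 4r, so r = 0.4330 × a = 185 pm.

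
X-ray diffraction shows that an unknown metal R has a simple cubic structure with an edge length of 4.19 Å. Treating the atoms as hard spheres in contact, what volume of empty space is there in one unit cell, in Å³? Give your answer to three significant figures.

35.0 Å³

In a simple cubic lattice atoms touch along the cell edge, so a = 2r, so r = 0.5000a = 2.095 Å.
V_cell = a³ = 73.56 Å³; V_atoms = 1 × (4/3)πr³ = 38.52 Å³.
Empty space = 73.56 − 38.52 = 35.0 Å³.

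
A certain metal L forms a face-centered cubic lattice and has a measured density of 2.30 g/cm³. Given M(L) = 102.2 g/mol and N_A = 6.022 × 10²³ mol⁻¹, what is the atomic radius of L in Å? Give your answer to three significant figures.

2.35 Å

For an FCC cell (Z = 4), a³ = Z·M/(N_A·ρ) = 4 × 102.2 / (6.022 × 10²³ × 2.300) = 2.951 × 10^-22 cm³, so a = 6.658 × 10^-8 cm = 6.658 Å.
Atoms touch along the face diagonal, so √2·a = 4r, so r = 0.3536 × a = 2.35 Å.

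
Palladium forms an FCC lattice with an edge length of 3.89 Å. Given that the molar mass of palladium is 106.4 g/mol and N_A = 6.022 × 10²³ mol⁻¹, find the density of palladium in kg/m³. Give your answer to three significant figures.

An FCC unit cell contains Z = 4 atoms.
Cell volume: a³ = (3.89 Å)³ = (3.890 × 10^-8 cm)³ = 5.886 × 10^-23 cm³.
ρ = Z·M/(N_A·a³) = 4 × 106.4 / (6.022 × 10²³ × 5.886 × 10^-23) = 12.01 g/cm³ = 12000 kg/m³.

12000 kg/m³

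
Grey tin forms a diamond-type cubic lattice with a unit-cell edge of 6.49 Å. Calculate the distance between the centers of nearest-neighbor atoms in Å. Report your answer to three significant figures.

In a diamond cubic structure, nearest neighbors lie along the body diagonal with √3·a = 8r; the nearest-neighbor distance equals 2r = 0.4330·a.
d = 0.4330 × 6.49 = 2.81 Å.

2.81 Å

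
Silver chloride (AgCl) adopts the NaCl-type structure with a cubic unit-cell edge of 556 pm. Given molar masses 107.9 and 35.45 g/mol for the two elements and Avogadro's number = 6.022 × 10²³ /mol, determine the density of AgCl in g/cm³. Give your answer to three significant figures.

The NaCl-type structure contains Z = 4 formula units per cell; M(AgCl) = 107.9 + 35.45 = 143.35 g/mol.
a³ = (5.560 × 10^-8 cm)³ = 1.719 × 10^-22 cm³.
ρ = 4 × 143.35 / (6.022 × 10²³ × 1.719 × 10^-22) = 5.540 g/cm³.

5.54 g/cm³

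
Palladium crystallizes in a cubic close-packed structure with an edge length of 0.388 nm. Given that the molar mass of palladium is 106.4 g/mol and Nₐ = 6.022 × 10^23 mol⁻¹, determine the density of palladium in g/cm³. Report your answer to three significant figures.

12.1 g/cm³

An FCC unit cell contains Z = 4 atoms.
Cell volume: a³ = (0.388 nm)³ = (3.880 × 10^-8 cm)³ = 5.841 × 10^-23 cm³.
ρ = Z·M/(N_A·a³) = 4 × 106.4 / (6.022 × 10²³ × 5.841 × 10^-23) = 12.10 g/cm³.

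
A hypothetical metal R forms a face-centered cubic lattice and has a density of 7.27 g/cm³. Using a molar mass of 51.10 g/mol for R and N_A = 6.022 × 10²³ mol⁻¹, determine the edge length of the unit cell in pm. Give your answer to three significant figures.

360 pm

With Z = 4 atoms per FCC cell, a³ = Z·M/(N_A·ρ) = 4 × 51.10 / (6.022 × 10²³ × 7.270 g/cm³) = 4.669 × 10^-23 cm³.
a = (4.669 × 10^-23)^(1/3) = 3.601 × 10^-8 cm = 360 pm.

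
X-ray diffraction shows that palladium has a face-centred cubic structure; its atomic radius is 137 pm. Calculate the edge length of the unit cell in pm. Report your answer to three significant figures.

387 pm

In an FCC lattice, atoms touch along the face diagonal, so √2·a = 4r.
a = 4r/√2 = 4 × 137 / 1.4142 = 387 pm.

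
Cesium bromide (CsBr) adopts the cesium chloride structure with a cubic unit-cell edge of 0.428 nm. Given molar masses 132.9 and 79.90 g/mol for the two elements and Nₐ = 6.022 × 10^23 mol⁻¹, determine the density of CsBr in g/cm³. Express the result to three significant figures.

The cesium chloride structure contains Z = 1 formula unit per cell; M(CsBr) = 132.9 + 79.90 = 212.8 g/mol.
a³ = (4.280 × 10^-8 cm)³ = 7.840 × 10^-23 cm³.
ρ = 1 × 212.8 / (6.022 × 10²³ × 7.840 × 10^-23) = 4.507 g/cm³.

4.51 g/cm³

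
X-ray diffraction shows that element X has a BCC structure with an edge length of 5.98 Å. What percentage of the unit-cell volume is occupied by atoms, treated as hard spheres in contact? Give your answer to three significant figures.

68.0%

In a BCC lattice atoms touch along the body diagonal, so √3·a = 4r, so r = 0.4330a = 2.589 Å.
Packing fraction = Z·(4/3)πr³ / a³ = 2 × (4/3)π × (2.589)³ / (5.98)³ = 0.6802 = 68.0%.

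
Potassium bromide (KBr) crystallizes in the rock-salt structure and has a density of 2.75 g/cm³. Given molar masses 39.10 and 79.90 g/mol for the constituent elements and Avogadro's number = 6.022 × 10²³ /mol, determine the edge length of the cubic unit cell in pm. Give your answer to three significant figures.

660 pm

M(KBr) = 119.0 g/mol; Z = 4 formula units per cell.
a³ = Z·M/(N_A·ρ) = 4 × 119.0 / (6.022 × 10²³ × 2.75) = 2.874 × 10^-22 cm³, so a = 6.600 × 10^-8 cm = 660 pm.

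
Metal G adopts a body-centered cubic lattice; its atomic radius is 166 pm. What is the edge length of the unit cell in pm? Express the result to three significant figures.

383 pm

In a BCC lattice, atoms touch along the body diagonal, so √3·a = 4r.
a = 4r/√3 = 4 × 166 / 1.7321 = 383 pm.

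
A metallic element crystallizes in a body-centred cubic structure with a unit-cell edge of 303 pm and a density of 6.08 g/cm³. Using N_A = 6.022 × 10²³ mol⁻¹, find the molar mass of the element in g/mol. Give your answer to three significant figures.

50.9 g/mol

A BCC cell has Z = 2 atoms; a = 3.030 × 10^-8 cm.
M = ρ·N_A·a³/Z = 6.08 × 6.022 × 10²³ × 2.782 × 10^-23 / 2 = 50.9 g/mol.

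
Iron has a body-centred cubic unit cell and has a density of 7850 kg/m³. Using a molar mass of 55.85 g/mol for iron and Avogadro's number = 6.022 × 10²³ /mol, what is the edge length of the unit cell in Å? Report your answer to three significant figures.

With Z = 2 atoms per BCC cell, a³ = Z·M/(N_A·ρ) = 2 × 55.85 / (6.022 × 10²³ × 7.850 g/cm³) = 2.363 × 10^-23 cm³.
a = (2.363 × 10^-23)^(1/3) = 2.870 × 10^-8 cm = 2.87 Å.

2.87 Å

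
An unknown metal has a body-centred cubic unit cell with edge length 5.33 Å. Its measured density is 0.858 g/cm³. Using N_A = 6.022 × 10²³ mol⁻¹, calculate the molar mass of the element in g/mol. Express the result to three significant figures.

A BCC cell has Z = 2 atoms; a = 5.330 × 10^-8 cm.
M = ρ·N_A·a³/Z = 0.858 × 6.022 × 10²³ × 1.514 × 10^-22 / 2 = 39.1 g/mol.

39.1 g/mol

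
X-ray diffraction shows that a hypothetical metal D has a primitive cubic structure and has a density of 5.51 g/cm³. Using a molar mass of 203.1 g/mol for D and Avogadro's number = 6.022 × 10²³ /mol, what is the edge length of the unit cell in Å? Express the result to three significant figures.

With Z = 1 atom per simple cubic cell, a³ = Z·M/(N_A·ρ) = 1 × 203.1 / (6.022 × 10²³ × 5.510 g/cm³) = 6.121 × 10^-23 cm³.
a = (6.121 × 10^-23)^(1/3) = 3.941 × 10^-8 cm = 3.94 Å.

3.94 Å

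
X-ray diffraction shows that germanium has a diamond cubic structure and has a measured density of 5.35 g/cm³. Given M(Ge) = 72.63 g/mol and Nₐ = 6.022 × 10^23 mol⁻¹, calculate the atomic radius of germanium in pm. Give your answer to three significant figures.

122 pm

For a diamond cubic cell (Z = 8), a³ = Z·M/(N_A·ρ) = 8 × 72.63 / (6.022 × 10²³ × 5.350) = 1.803 × 10^-22 cm³, so a = 5.650 × 10^-8 cm = 565.0 pm.
Nearest neighbors lie along the body diagonal with √3·a = 8r, so r = 0.2165 × a = 122 pm.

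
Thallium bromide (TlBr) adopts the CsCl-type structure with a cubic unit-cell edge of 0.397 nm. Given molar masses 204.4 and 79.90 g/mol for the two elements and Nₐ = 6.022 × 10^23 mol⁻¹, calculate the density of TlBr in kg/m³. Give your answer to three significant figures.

7550 kg/m³

The CsCl-type structure contains Z = 1 formula unit per cell; M(TlBr) = 204.4 + 79.90 = 284.3 g/mol.
a³ = (3.970 × 10^-8 cm)³ = 6.257 × 10^-23 cm³.
ρ = 1 × 284.3 / (6.022 × 10²³ × 6.257 × 10^-23) = 7.545 g/cm³ = 7550 kg/m³.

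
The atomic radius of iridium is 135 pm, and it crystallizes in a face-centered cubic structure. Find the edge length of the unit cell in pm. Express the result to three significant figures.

382 pm

In an FCC lattice, atoms touch along the face diagonal, so √2·a = 4r.
a = 4r/√2 = 4 × 135 / 1.4142 = 382 pm.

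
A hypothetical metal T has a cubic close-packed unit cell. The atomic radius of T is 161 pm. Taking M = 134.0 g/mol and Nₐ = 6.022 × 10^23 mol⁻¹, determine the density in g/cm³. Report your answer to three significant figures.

In an FCC lattice, atoms touch along the face diagonal, so √2·a = 4r, giving a = 455.4 pm = 4.554 × 10^-8 cm.
With Z = 4, ρ = Z·M/(N_A·a³) = 4 × 134.0 / (6.022 × 10²³ × 9.443 × 10^-23) = 9.426 g/cm³.

9.43 g/cm³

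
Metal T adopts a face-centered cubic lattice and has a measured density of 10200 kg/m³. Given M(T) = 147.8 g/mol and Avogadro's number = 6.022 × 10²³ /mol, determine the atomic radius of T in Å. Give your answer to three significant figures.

For an FCC cell (Z = 4), a³ = Z·M/(N_A·ρ) = 4 × 147.8 / (6.022 × 10²³ × 10.20) = 9.625 × 10^-23 cm³, so a = 4.583 × 10^-8 cm = 4.583 Å.
Atoms touch along the face diagonal, so √2·a = 4r, so r = 0.3536 × a = 1.62 Å.

1.62 Å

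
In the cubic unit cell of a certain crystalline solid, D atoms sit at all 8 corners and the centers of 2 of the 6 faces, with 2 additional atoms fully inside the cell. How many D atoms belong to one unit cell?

Corner atoms are shared by 8 cells (1/8 each), face atoms by 2 (1/2 each), interior atoms are unshared.
Net atoms = 8 × 1/8 + 2 × 1/2 + 2 = 1 + 1 + 2 = 4.

4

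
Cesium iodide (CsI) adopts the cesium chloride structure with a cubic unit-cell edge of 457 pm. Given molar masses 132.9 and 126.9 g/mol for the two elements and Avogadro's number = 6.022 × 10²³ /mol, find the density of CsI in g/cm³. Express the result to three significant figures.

4.52 g/cm³

The cesium chloride structure contains Z = 1 formula unit per cell; M(CsI) = 132.9 + 126.9 = 259.8 g/mol.
a³ = (4.570 × 10^-8 cm)³ = 9.544 × 10^-23 cm³.
ρ = 1 × 259.8 / (6.022 × 10²³ × 9.544 × 10^-23) = 4.520 g/cm³.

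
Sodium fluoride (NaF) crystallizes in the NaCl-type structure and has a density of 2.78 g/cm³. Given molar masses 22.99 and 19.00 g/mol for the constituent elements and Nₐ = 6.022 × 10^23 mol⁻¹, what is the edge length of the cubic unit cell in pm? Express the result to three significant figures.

M(NaF) = 41.99 g/mol; Z = 4 formula units per cell.
a³ = Z·M/(N_A·ρ) = 4 × 41.99 / (6.022 × 10²³ × 2.78) = 1.003 × 10^-22 cm³, so a = 4.647 × 10^-8 cm = 465 pm.

465 pm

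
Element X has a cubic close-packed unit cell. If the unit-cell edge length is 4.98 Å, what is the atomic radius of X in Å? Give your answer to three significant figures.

In an FCC lattice, atoms touch along the face diagonal, so √2·a = 4r.
r = √2·a/4 = 1.4142 × 4.98 / 4 = 1.76 Å.

1.76 Å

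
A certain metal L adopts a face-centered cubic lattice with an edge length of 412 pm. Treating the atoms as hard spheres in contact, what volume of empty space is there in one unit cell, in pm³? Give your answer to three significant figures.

In an FCC lattice atoms touch along the face diagonal, so √2·a = 4r, so r = 0.3536a = 145.7 pm.
V_cell = a³ = 6.993 × 10^7 pm³; V_atoms = 4 × (4/3)πr³ = 5.179 × 10^7 pm³.
Empty space = 6.993 × 10^7 − 5.179 × 10^7 = 1.81 × 10^7 pm³.

1.81 × 10^7 pm³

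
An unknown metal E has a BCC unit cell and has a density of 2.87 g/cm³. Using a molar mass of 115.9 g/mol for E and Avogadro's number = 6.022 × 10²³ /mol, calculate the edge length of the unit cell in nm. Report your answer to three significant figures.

With Z = 2 atoms per BCC cell, a³ = Z·M/(N_A·ρ) = 2 × 115.9 / (6.022 × 10²³ × 2.870 g/cm³) = 1.341 × 10^-22 cm³.
a = (1.341 × 10^-22)^(1/3) = 5.119 × 10^-8 cm = 0.512 nm.

0.512 nm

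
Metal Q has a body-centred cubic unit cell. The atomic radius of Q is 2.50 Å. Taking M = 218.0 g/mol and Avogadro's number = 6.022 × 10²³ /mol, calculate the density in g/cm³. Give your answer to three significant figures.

In a BCC lattice, atoms touch along the body diagonal, so √3·a = 4r, giving a = 5.774 Å = 5.774 × 10^-8 cm.
With Z = 2, ρ = Z·M/(N_A·a³) = 2 × 218.0 / (6.022 × 10²³ × 1.925 × 10^-22) = 3.762 g/cm³.

3.76 g/cm³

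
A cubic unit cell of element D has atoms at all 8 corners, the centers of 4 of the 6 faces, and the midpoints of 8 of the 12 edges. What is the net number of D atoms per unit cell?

Corner atoms are shared by 8 cells (1/8 each), face atoms by 2 (1/2 each), edge atoms by 4 (1/4 each).
Net atoms = 8 × 1/8 + 4 × 1/2 + 8 × 1/4 = 1 + 2 + 2 = 5.

5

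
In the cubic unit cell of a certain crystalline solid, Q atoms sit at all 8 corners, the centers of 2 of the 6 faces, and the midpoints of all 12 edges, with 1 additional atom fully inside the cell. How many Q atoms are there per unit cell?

6

Corner atoms are shared by 8 cells (1/8 each), face atoms by 2 (1/2 each), edge atoms by 4 (1/4 each), interior atoms are unshared.
Net atoms = 8 × 1/8 + 2 × 1/2 + 12 × 1/4 + 1 = 1 + 1 + 3 + 1 = 6.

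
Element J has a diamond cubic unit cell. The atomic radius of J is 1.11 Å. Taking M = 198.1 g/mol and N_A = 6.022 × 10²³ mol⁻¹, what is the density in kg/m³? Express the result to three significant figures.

19500 kg/m³

In a diamond cubic lattice, nearest neighbors lie along the body diagonal with √3·a = 8r, giving a = 5.127 Å = 5.127 × 10^-8 cm.
With Z = 8, ρ = Z·M/(N_A·a³) = 8 × 198.1 / (6.022 × 10²³ × 1.348 × 10^-22) = 19.53 g/cm³ = 19500 kg/m³.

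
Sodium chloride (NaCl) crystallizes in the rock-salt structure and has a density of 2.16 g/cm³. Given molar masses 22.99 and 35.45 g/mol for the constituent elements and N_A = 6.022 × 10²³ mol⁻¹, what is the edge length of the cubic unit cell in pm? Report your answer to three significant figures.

M(NaCl) = 58.44 g/mol; Z = 4 formula units per cell.
a³ = Z·M/(N_A·ρ) = 4 × 58.44 / (6.022 × 10²³ × 2.16) = 1.797 × 10^-22 cm³, so a = 5.643 × 10^-8 cm = 564 pm.

564 pm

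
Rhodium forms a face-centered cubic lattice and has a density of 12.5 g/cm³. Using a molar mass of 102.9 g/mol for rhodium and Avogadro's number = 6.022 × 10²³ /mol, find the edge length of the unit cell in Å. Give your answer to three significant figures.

With Z = 4 atoms per FCC cell, a³ = Z·M/(N_A·ρ) = 4 × 102.9 / (6.022 × 10²³ × 12.50 g/cm³) = 5.468 × 10^-23 cm³.
a = (5.468 × 10^-23)^(1/3) = 3.796 × 10^-8 cm = 3.80 Å.

3.80 Å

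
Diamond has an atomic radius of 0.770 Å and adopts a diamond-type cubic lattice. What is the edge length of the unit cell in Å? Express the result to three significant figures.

3.56 Å

In a diamond cubic lattice, nearest neighbors lie along the body diagonal with √3·a = 8r.
a = 8r/√3 = 8 × 0.770 / 1.7321 = 3.56 Å.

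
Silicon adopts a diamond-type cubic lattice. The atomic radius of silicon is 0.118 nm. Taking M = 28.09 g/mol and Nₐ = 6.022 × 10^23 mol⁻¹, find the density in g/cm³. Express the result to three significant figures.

In a diamond cubic lattice, nearest neighbors lie along the body diagonal with √3·a = 8r, giving a = 0.5450 nm = 5.450 × 10^-8 cm.
With Z = 8, ρ = Z·M/(N_A·a³) = 8 × 28.09 / (6.022 × 10²³ × 1.619 × 10^-22) = 2.305 g/cm³.

2.30 g/cm³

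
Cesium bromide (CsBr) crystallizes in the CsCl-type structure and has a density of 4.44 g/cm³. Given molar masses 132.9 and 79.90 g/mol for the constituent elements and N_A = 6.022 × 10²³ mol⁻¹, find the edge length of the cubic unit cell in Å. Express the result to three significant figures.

M(CsBr) = 212.8 g/mol; Z = 1 formula unit per cell.
a³ = Z·M/(N_A·ρ) = 1 × 212.8 / (6.022 × 10²³ × 4.44) = 7.959 × 10^-23 cm³, so a = 4.301 × 10^-8 cm = 4.30 Å.

4.30 Å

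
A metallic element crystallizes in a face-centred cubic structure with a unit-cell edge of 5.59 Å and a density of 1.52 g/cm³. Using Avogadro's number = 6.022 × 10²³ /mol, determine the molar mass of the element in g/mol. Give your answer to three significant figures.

40.0 g/mol

An FCC cell has Z = 4 atoms; a = 5.590 × 10^-8 cm.
M = ρ·N_A·a³/Z = 1.52 × 6.022 × 10²³ × 1.747 × 10^-22 / 4 = 40.0 g/mol.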